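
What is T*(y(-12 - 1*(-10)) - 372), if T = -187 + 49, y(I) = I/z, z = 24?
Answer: 102695/2 ≈ 51348.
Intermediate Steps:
y(I) = I/24
T = -138
T*(y(-12 - 1*(-10)) - 372) = -138*((-12 - 1*(-10))/24 - 372) = -138*((-12 + 10)/24 - 372) = -138*((1/24)*(-2) - 372) = -138*(-1/12 - 372) = -138*(-4465/12) = 102695/2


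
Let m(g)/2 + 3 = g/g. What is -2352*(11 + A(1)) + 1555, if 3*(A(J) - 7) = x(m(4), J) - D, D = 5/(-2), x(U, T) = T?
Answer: -43525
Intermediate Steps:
m(g) = -4 (m(g) = -6 + 2*(g/g) = -6 + 2*1 = -6 + 2 = -4)
D = -5/2 (D = 5*(-½) = -5/2 ≈ -2.5000)
A(J) = 47/6 + J/3 (A(J) = 7 + (J - 1*(-5/2))/3 = 7 + (J + 5/2)/3 = 7 + (5/2 + J)/3 = 7 + (⅚ + J/3) = 47/6 + J/3)
-2352*(11 + A(1)) + 1555 = -2352*(11 + (47/6 + (⅓)*1)) + 1555 = -2352*(11 + (47/6 + ⅓)) + 1555 = -2352*(11 + 49/6) + 1555 = -2352*115/6 + 1555 = -147*920/3 + 1555 = -45080 + 1555 = -43525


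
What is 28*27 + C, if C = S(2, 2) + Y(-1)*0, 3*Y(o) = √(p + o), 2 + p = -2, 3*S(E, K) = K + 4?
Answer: 758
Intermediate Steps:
S(E, K) = 4/3 + K/3 (S(E, K) = (K + 4)/3 = (4 + K)/3 = 4/3 + K/3)
p = -4 (p = -2 - 2 = -4)
Y(o) = √(-4 + o)/3
C = 2 (C = (4/3 + (⅓)*2) + (√(-4 - 1)/3)*0 = (4/3 + ⅔) + (√(-5)/3)*0 = 2 + ((I*√5)/3)*0 = 2 + (I*√5/3)*0 = 2 + 0 = 2)
28*27 + C = 28*27 + 2 = 756 + 2 = 758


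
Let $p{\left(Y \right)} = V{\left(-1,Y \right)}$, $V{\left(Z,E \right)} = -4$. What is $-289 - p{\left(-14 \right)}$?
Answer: $-285$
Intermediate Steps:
$p{\left(Y \right)} = -4$
$-289 - p{\left(-14 \right)} = -289 - -4 = -289 + 4 = -285$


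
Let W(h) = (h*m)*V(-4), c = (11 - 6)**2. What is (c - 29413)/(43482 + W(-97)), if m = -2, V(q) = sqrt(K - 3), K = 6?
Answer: -53243709/78773809 + 237553*sqrt(3)/78773809 ≈ -0.67068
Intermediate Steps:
c = 25 (c = 5**2 = 25)
V(q) = sqrt(3) (V(q) = sqrt(6 - 3) = sqrt(3))
W(h) = -2*h*sqrt(3) (W(h) = (h*(-2))*sqrt(3) = (-2*h)*sqrt(3) = -2*h*sqrt(3))
(c - 29413)/(43482 + W(-97)) = (25 - 29413)/(43482 - 2*(-97)*sqrt(3)) = -29388/(43482 + 194*sqrt(3))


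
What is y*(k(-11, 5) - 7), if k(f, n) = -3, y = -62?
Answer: 620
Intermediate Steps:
y*(k(-11, 5) - 7) = -62*(-3 - 7) = -62*(-10) = 620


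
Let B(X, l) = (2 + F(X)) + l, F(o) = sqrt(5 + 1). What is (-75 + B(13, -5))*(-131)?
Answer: 10218 - 131*sqrt(6) ≈ 9897.1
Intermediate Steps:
F(o) = sqrt(6)
B(X, l) = 2 + l + sqrt(6) (B(X, l) = (2 + sqrt(6)) + l = 2 + l + sqrt(6))
(-75 + B(13, -5))*(-131) = (-75 + (2 - 5 + sqrt(6)))*(-131) = (-75 + (-3 + sqrt(6)))*(-131) = (-78 + sqrt(6))*(-131) = 10218 - 131*sqrt(6)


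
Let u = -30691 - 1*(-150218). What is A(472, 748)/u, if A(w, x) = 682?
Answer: 682/119527 ≈ 0.0057058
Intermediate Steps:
u = 119527 (u = -30691 + 150218 = 119527)
A(472, 748)/u = 682/119527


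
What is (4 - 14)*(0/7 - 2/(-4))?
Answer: -5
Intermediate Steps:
(4 - 14)*(0/7 - 2/(-4)) = -10*(0*(⅐) - 2*(-¼)) = -10*(0 + ½) = -10*½ = -5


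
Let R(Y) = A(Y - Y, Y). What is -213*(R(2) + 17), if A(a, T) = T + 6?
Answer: -5325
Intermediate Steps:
A(a, T) = 6 + T
R(Y) = 6 + Y
-213*(R(2) + 17) = -213*((6 + 2) + 17) = -213*(8 + 17) = -213*25 = -5325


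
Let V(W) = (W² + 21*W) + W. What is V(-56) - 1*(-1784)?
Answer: 3688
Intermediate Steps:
V(W) = W² + 22*W
V(-56) - 1*(-1784) = -56*(22 - 56) - 1*(-1784) = -56*(-34) + 1784 = 1904 + 1784 = 3688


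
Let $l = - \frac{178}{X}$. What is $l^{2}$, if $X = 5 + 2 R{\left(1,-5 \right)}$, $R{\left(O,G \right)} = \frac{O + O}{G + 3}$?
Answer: $\frac{31684}{9} \approx 3520.4$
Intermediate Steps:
$R{\left(O,G \right)} = \frac{2 O}{3 + G}$
$X = 3$ ($X = 5 + 2 \cdot 2 \cdot 1 \frac{1}{3 - 5} = 5 + 2 \cdot 2 \cdot 1 \frac{1}{-2} = 5 + 2 \cdot 2 \cdot 1 \left(- \frac{1}{2}\right) = 5 + 2 \left(-1\right) = 5 - 2 = 3$)
$l = - \frac{178}{3} \approx -59.333$
$l^{2} = \left(- \frac{178}{3}\right)^{2} = \frac{31684}{9}$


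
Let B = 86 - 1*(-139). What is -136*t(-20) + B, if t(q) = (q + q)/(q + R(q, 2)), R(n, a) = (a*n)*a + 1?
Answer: 16835/99 ≈ 170.05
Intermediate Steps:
R(n, a) = 1 + n*a² (R(n, a) = n*a² + 1 = 1 + n*a²)
t(q) = 2*q/(1 + 5*q) (t(q) = (q + q)/(q + (1 + q*2²)) = (2*q)/(q + (1 + q*4)) = (2*q)/(q + (1 + 4*q)) = (2*q)/(1 + 5*q) = 2*q/(1 + 5*q))
B = 225 (B = 86 + 139 = 225)
-136*t(-20) + B = -272*(-20)/(1 + 5*(-20)) + 225 = -272*(-20)/(1 - 100) + 225 = -272*(-20)/(-99) + 225 = -272*(-20)*(-1)/99 + 225 = -136*40/99 + 225 = -5440/99 + 225 = 16835/99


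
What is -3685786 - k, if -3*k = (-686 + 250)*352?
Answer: -11210830/3 ≈ -3.7369e+6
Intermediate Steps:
k = 153472/3 (k = -(-686 + 250)*352/3 = -(-436)*352/3 = -⅓*(-153472) = 153472/3 ≈ 51157.)
-3685786 - k = -3685786 - 1*153472/3 = -3685786 - 153472/3 = -11210830/3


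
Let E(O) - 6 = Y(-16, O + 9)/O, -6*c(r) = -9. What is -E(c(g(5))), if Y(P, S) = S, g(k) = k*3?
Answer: -13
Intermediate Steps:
g(k) = 3*k
c(r) = 3/2 (c(r) = -⅙*(-9) = 3/2)
E(O) = 6 + (9 + O)/O (E(O) = 6 + (O + 9)/O = 6 + (9 + O)/O)
-E(c(g(5))) = -(7 + 9/(3/2)) = -(7 + 9*(⅔)) = -(7 + 6) = -1*13 = -13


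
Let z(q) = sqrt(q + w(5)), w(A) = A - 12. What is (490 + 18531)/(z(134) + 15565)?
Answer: 296061865/242269098 - 19021*sqrt(127)/242269098 ≈ 1.2212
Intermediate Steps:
w(A) = -12 + A
z(q) = sqrt(-7 + q) (z(q) = sqrt(q + (-12 + 5)) = sqrt(q - 7) = sqrt(-7 + q))
(490 + 18531)/(z(134) + 15565) = (490 + 18531)/(sqrt(-7 + 134) + 15565) = 19021/(sqrt(127) + 15565) = 19021/(15565 + sqrt(127))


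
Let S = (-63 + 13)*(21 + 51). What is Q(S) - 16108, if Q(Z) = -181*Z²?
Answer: -2345776108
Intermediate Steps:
S = -3600 (S = -50*72 = -3600)
Q(S) - 16108 = -181*(-3600)² - 16108 = -181*12960000 - 16108 = -2345760000 - 16108 = -2345776108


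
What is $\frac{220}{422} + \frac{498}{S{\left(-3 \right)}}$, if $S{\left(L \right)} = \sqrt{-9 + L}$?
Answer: $\frac{110}{211} - 83 i \sqrt{3} \approx 0.52133 - 143.76 i$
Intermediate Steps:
$\frac{220}{422} + \frac{498}{S{\left(-3 \right)}} = \frac{220}{422} + \frac{498}{\sqrt{-9 - 3}} = 220 \cdot \frac{1}{422} + \frac{498}{\sqrt{-12}} = \frac{110}{211} + \frac{498}{2 i \sqrt{3}} = \frac{110}{211} + 498 \left(- \frac{i \sqrt{3}}{6}\right) = \frac{110}{211} - 83 i \sqrt{3}$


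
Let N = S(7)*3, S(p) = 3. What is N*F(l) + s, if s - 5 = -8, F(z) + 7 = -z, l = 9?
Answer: -147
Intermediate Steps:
F(z) = -7 - z
s = -3 (s = 5 - 8 = -3)
N = 9 (N = 3*3 = 9)
N*F(l) + s = 9*(-7 - 1*9) - 3 = 9*(-7 - 9) - 3 = 9*(-16) - 3 = -144 - 3 = -147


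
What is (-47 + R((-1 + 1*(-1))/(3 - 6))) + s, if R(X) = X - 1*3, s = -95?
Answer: -433/3 ≈ -144.33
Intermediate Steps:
R(X) = -3 + X (R(X) = X - 3 = -3 + X)
(-47 + R((-1 + 1*(-1))/(3 - 6))) + s = (-47 + (-3 + (-1 + 1*(-1))/(3 - 6))) - 95 = (-47 + (-3 + (-1 - 1)/(-3))) - 95 = (-47 + (-3 - 2*(-1/3))) - 95 = (-47 + (-3 + 2/3)) - 95 = (-47 - 7/3) - 95 = -148/3 - 95 = -433/3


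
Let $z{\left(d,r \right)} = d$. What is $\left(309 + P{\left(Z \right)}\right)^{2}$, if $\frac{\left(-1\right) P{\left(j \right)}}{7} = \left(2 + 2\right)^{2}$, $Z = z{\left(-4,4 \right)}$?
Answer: $38809$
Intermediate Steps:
$Z = -4$
$P{\left(j \right)} = -112$ ($P{\left(j \right)} = - 7 \left(2 + 2\right)^{2} = - 7 \cdot 4^{2} = \left(-7\right) 16 = -112$)
$\left(309 + P{\left(Z \right)}\right)^{2} = \left(309 - 112\right)^{2} = 197^{2} = 38809$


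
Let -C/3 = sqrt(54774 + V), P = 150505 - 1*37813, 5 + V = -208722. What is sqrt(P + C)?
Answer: sqrt(112692 - 3*I*sqrt(153953)) ≈ 335.7 - 1.753*I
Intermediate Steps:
V = -208727 (V = -5 - 208722 = -208727)
P = 112692 (P = 150505 - 37813 = 112692)
C = -3*I*sqrt(153953) (C = -3*sqrt(54774 - 208727) = -3*I*sqrt(153953) ≈ -1177.1*I)
sqrt(P + C) = sqrt(112692 - 3*I*sqrt(153953))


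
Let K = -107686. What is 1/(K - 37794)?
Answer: -1/145480 ≈ -6.8738e-6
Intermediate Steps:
1/(K - 37794) = 1/(-107686 - 37794) = 1/(-145480) = -1/145480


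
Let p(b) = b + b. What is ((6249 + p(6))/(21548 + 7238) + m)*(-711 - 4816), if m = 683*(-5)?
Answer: 543292653583/28786 ≈ 1.8874e+7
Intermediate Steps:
m = -3415
p(b) = 2*b
((6249 + p(6))/(21548 + 7238) + m)*(-711 - 4816) = ((6249 + 2*6)/(21548 + 7238) - 3415)*(-711 - 4816) = ((6249 + 12)/28786 - 3415)*(-5527) = (6261*(1/28786) - 3415)*(-5527) = (6261/28786 - 3415)*(-5527) = -98297929/28786*(-5527) = 543292653583/28786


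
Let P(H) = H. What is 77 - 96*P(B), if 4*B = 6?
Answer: -67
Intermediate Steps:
B = 3/2 (B = (¼)*6 = 3/2 ≈ 1.5000)
77 - 96*P(B) = 77 - 96*3/2 = 77 - 144 = -67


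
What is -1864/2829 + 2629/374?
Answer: 612755/96186 ≈ 6.3705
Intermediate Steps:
-1864/2829 + 2629/374 = -1864*1/2829 + 2629*(1/374) = -1864/2829 + 239/34 = 612755/96186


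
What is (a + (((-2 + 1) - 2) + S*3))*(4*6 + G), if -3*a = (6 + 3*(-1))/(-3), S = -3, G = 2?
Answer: -910/3 ≈ -303.33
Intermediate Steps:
a = ⅓ (a = -(6 + 3*(-1))/(3*(-3)) = -(6 - 3)*(-1)/(3*3) = -(-1)/3 = -⅓*(-1) = ⅓ ≈ 0.33333)
(a + (((-2 + 1) - 2) + S*3))*(4*6 + G) = (⅓ + (((-2 + 1) - 2) - 3*3))*(4*6 + 2) = (⅓ + ((-1 - 2) - 9))*(24 + 2) = (⅓ + (-3 - 9))*26 = (⅓ - 12)*26 = -35/3*26 = -910/3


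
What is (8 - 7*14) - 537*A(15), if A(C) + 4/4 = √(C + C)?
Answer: 447 - 537*√30 ≈ -2494.3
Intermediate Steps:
A(C) = -1 + √2*√C (A(C) = -1 + √(C + C) = -1 + √(2*C) = -1 + √2*√C)
(8 - 7*14) - 537*A(15) = (8 - 7*14) - 537*(-1 + √2*√15) = (8 - 98) - 537*(-1 + √30) = -90 + (537 - 537*√30) = 447 - 537*√30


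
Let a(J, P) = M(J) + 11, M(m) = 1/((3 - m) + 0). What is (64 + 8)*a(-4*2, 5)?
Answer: 8784/11 ≈ 798.54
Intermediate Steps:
M(m) = 1/(3 - m)
a(J, P) = 11 - 1/(-3 + J) (a(J, P) = -1/(-3 + J) + 11 = 11 - 1/(-3 + J))
(64 + 8)*a(-4*2, 5) = (64 + 8)*((-34 + 11*(-4*2))/(-3 - 4*2)) = 72*((-34 + 11*(-8))/(-3 - 8)) = 72*((-34 - 88)/(-11)) = 72*(-1/11*(-122)) = 72*(122/11) = 8784/11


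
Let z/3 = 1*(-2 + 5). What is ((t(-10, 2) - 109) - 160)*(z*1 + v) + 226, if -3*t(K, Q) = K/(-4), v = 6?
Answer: -7643/2 ≈ -3821.5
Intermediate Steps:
t(K, Q) = K/12 (t(K, Q) = -K/(3*(-4)) = -K*(-1)/(3*4) = -(-1)*K/12 = K/12)
z = 9 (z = 3*(1*(-2 + 5)) = 3*(1*3) = 3*3 = 9)
((t(-10, 2) - 109) - 160)*(z*1 + v) + 226 = (((1/12)*(-10) - 109) - 160)*(9*1 + 6) + 226 = ((-⅚ - 109) - 160)*(9 + 6) + 226 = (-659/6 - 160)*15 + 226 = -1619/6*15 + 226 = -8095/2 + 226 = -7643/2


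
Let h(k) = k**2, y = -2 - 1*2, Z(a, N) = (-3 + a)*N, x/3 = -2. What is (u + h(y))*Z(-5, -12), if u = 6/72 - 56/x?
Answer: 2440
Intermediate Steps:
x = -6 (x = 3*(-2) = -6)
u = 113/12 (u = 6/72 - 56/(-6) = 6*(1/72) - 56*(-1/6) = 1/12 + 28/3 = 113/12 ≈ 9.4167)
Z(a, N) = N*(-3 + a)
y = -4 (y = -2 - 2 = -4)
(u + h(y))*Z(-5, -12) = (113/12 + (-4)**2)*(-12*(-3 - 5)) = (113/12 + 16)*(-12*(-8)) = (305/12)*96 = 2440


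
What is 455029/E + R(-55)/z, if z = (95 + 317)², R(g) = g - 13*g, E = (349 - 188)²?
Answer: 19313887609/1099983556 ≈ 17.558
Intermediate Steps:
E = 25921 (E = 161² = 25921)
R(g) = -12*g
z = 169744 (z = 412² = 169744)
455029/E + R(-55)/z = 455029/25921 - 12*(-55)/169744 = 455029*(1/25921) + 660*(1/169744) = 455029/25921 + 165/42436 = 19313887609/1099983556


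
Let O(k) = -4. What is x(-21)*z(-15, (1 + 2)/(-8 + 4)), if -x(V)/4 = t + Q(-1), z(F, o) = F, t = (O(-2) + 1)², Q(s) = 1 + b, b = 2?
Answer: 720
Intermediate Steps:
Q(s) = 3 (Q(s) = 1 + 2 = 3)
t = 9 (t = (-4 + 1)² = (-3)² = 9)
x(V) = -48 (x(V) = -4*(9 + 3) = -4*12 = -48)
x(-21)*z(-15, (1 + 2)/(-8 + 4)) = -48*(-15) = 720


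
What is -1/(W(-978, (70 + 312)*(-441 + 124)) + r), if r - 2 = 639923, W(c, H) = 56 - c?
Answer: -1/640959 ≈ -1.5602e-6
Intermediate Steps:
r = 639925 (r = 2 + 639923 = 639925)
-1/(W(-978, (70 + 312)*(-441 + 124)) + r) = -1/((56 - 1*(-978)) + 639925) = -1/((56 + 978) + 639925) = -1/(1034 + 639925) = -1/640959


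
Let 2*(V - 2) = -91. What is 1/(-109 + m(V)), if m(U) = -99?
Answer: -1/208 ≈ -0.0048077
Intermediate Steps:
V = -87/2 (V = 2 + (½)*(-91) = 2 - 91/2 = -87/2 ≈ -43.500)
1/(-109 + m(V)) = 1/(-109 - 99) = 1/(-208) = -1/208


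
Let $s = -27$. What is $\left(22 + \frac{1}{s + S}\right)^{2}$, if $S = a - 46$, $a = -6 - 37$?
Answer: $\frac{6507601}{13456} \approx 483.62$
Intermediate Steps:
$a = -43$
$S = -89$ ($S = -43 - 46 = -89$)
$\left(22 + \frac{1}{s + S}\right)^{2} = \left(22 + \frac{1}{-27 - 89}\right)^{2} = \left(22 + \frac{1}{-116}\right)^{2} = \left(22 - \frac{1}{116}\right)^{2} = \left(\frac{2551}{116}\right)^{2} = \frac{6507601}{13456}$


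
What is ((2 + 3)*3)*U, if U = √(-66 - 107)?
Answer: 15*I*√173 ≈ 197.29*I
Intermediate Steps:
U = I*√173 (U = √(-173) = I*√173 ≈ 13.153*I)
((2 + 3)*3)*U = ((2 + 3)*3)*(I*√173) = (5*3)*(I*√173) = 15*(I*√173) = 15*I*√173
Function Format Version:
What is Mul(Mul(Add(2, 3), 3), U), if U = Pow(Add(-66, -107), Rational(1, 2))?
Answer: Mul(15, I, Pow(173, Rational(1, 2))) ≈ Mul(197.29, I)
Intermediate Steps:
U = Mul(I, Pow(173, Rational(1, 2))) (U = Pow(-173, Rational(1, 2)) = Mul(I, Pow(173, Rational(1, 2))) ≈ Mul(13.153, I))
Mul(Mul(Add(2, 3), 3), U) = Mul(Mul(Add(2, 3), 3), Mul(I, Pow(173, Rational(1, 2)))) = Mul(Mul(5, 3), Mul(I, Pow(173, Rational(1, 2)))) = Mul(15, Mul(I, Pow(173, Rational(1, 2)))) = Mul(15, I, Pow(173, Rational(1, 2)))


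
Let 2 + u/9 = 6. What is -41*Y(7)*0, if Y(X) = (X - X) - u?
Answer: 0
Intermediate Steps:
u = 36 (u = -18 + 9*6 = -18 + 54 = 36)
Y(X) = -36 (Y(X) = (X - X) - 1*36 = 0 - 36 = -36)
-41*Y(7)*0 = -41*(-36)*0 = 1476*0 = 0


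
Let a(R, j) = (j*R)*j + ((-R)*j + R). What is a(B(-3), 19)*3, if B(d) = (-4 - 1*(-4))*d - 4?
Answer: -4116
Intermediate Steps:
B(d) = -4 (B(d) = (-4 + 4)*d - 4 = 0*d - 4 = 0 - 4 = -4)
a(R, j) = R + R*j² - R*j (a(R, j) = (R*j)*j + (-R*j + R) = R*j² + (R - R*j) = R + R*j² - R*j)
a(B(-3), 19)*3 = -4*(1 + 19² - 1*19)*3 = -4*(1 + 361 - 19)*3 = -4*343*3 = -1372*3 = -4116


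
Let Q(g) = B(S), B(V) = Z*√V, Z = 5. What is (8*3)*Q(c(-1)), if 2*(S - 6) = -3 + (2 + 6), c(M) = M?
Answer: 60*√34 ≈ 349.86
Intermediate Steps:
S = 17/2 (S = 6 + (-3 + (2 + 6))/2 = 6 + (-3 + 8)/2 = 6 + (½)*5 = 6 + 5/2 = 17/2 ≈ 8.5000)
B(V) = 5*√V
Q(g) = 5*√34/2 (Q(g) = 5*√(17/2) = 5*(√34/2) = 5*√34/2)
(8*3)*Q(c(-1)) = (8*3)*(5*√34/2) = 24*(5*√34/2) = 60*√34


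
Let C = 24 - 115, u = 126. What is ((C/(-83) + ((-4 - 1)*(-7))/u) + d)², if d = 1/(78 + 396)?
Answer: 6596363524/3482534169 ≈ 1.8941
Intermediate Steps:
C = -91
d = 1/474 ≈ 0.0021097
((C/(-83) + ((-4 - 1)*(-7))/u) + d)² = ((-91/(-83) + ((-4 - 1)*(-7))/126) + 1/474)² = ((-91*(-1/83) - 5*(-7)*(1/126)) + 1/474)² = ((91/83 + 35*(1/126)) + 1/474)² = ((91/83 + 5/18) + 1/474)² = (2053/1494 + 1/474)² = (81218/59013)² = 6596363524/3482534169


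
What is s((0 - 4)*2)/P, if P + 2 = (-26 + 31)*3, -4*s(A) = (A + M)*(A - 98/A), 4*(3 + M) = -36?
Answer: 85/52 ≈ 1.6346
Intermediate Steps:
M = -12 (M = -3 + (¼)*(-36) = -3 - 9 = -12)
s(A) = -(-12 + A)*(A - 98/A)/4 (s(A) = -(A - 12)*(A - 98/A)/4 = -(-12 + A)*(A - 98/A)/4)
P = 13 (P = -2 + (-26 + 31)*3 = -2 + 5*3 = -2 + 15 = 13)
s((0 - 4)*2)/P = (49/2 - 294*1/(2*(0 - 4)) + 3*((0 - 4)*2) - 4*(0 - 4)²/4)/13 = (49/2 - 294/((-4*2)) + 3*(-4*2) - (-4*2)²/4)*(1/13) = (49/2 - 294/(-8) + 3*(-8) - ¼*(-8)²)*(1/13) = (49/2 - 294*(-⅛) - 24 - ¼*64)*(1/13) = (49/2 + 147/4 - 24 - 16)*(1/13) = (85/4)*(1/13) = 85/52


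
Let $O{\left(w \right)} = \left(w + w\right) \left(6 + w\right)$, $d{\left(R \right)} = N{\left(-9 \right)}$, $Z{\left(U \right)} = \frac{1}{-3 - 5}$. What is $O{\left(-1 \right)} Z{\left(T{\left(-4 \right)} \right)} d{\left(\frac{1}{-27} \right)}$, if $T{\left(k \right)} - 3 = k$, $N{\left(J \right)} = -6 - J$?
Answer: $\frac{15}{4} \approx 3.75$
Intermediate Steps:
$T{\left(k \right)} = 3 + k$
$Z{\left(U \right)} = - \frac{1}{8}$ ($Z{\left(U \right)} = \frac{1}{-8} = - \frac{1}{8}$)
$d{\left(R \right)} = 3$ ($d{\left(R \right)} = -6 - -9 = -6 + 9 = 3$)
$O{\left(w \right)} = 2 w \left(6 + w\right)$
$O{\left(-1 \right)} Z{\left(T{\left(-4 \right)} \right)} d{\left(\frac{1}{-27} \right)} = 2 \left(-1\right) \left(6 - 1\right) \left(- \frac{1}{8}\right) 3 = 2 \left(-1\right) 5 \left(- \frac{1}{8}\right) 3 = \left(-10\right) \left(- \frac{1}{8}\right) 3 = \frac{5}{4} \cdot 3 = \frac{15}{4}$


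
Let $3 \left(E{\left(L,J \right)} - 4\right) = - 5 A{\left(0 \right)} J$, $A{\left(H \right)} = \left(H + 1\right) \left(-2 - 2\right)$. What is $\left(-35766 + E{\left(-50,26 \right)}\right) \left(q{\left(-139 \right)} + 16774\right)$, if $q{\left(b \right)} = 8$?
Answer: $-597249004$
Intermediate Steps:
$A{\left(H \right)} = -4 - 4 H$ ($A{\left(H \right)} = \left(1 + H\right) \left(-4\right) = -4 - 4 H$)
$E{\left(L,J \right)} = 4 + \frac{20 J}{3}$ ($E{\left(L,J \right)} = 4 + \frac{- 5 \left(-4 - 0\right) J}{3} = 4 + \frac{- 5 \left(-4 + 0\right) J}{3} = 4 + \frac{\left(-5\right) \left(-4\right) J}{3} = 4 + \frac{20 J}{3}$)
$\left(-35766 + E{\left(-50,26 \right)}\right) \left(q{\left(-139 \right)} + 16774\right) = \left(-35766 + \left(4 + \frac{20}{3} \cdot 26\right)\right) \left(8 + 16774\right) = \left(-35766 + \left(4 + \frac{520}{3}\right)\right) 16782 = \left(-35766 + \frac{532}{3}\right) 16782 = \left(- \frac{106766}{3}\right) 16782 = -597249004$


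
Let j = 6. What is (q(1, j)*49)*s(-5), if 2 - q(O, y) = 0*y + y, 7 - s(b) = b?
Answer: -2352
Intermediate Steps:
s(b) = 7 - b
q(O, y) = 2 - y (q(O, y) = 2 - (0*y + y) = 2 - (0 + y) = 2 - y)
(q(1, j)*49)*s(-5) = ((2 - 1*6)*49)*(7 - 1*(-5)) = ((2 - 6)*49)*(7 + 5) = -4*49*12 = -196*12 = -2352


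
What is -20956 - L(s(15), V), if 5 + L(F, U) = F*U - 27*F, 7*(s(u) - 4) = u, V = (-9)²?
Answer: -148979/7 ≈ -21283.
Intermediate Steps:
V = 81
s(u) = 4 + u/7
L(F, U) = -5 - 27*F + F*U (L(F, U) = -5 + (F*U - 27*F) = -5 + (-27*F + F*U) = -5 - 27*F + F*U)
-20956 - L(s(15), V) = -20956 - (-5 - 27*(4 + (⅐)*15) + (4 + (⅐)*15)*81) = -20956 - (-5 - 27*(4 + 15/7) + (4 + 15/7)*81) = -20956 - (-5 - 27*43/7 + (43/7)*81) = -20956 - (-5 - 1161/7 + 3483/7) = -20956 - 1*2287/7 = -20956 - 2287/7 = -148979/7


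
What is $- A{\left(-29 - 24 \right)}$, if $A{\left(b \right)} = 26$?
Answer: $-26$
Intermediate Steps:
$- A{\left(-29 - 24 \right)} = \left(-1\right) 26 = -26$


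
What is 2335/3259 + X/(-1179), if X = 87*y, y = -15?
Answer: 778440/426929 ≈ 1.8233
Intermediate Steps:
X = -1305 (X = 87*(-15) = -1305)
2335/3259 + X/(-1179) = 2335/3259 - 1305/(-1179) = 2335*(1/3259) - 1305*(-1/1179) = 2335/3259 + 145/131 = 778440/426929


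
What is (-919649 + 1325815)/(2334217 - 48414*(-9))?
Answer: 406166/2769943 ≈ 0.14663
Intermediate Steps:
(-919649 + 1325815)/(2334217 - 48414*(-9)) = 406166/(2334217 + 435726) = 406166/2769943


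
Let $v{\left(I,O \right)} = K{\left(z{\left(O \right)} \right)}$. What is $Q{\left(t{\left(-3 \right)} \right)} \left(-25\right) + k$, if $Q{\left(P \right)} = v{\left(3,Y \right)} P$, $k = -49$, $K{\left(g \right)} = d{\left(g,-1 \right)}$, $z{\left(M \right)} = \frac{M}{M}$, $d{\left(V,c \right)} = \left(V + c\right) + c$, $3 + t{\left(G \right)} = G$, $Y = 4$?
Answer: $-199$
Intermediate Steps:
$t{\left(G \right)} = -3 + G$
$d{\left(V,c \right)} = V + 2 c$
$z{\left(M \right)} = 1$
$K{\left(g \right)} = -2 + g$ ($K{\left(g \right)} = g + 2 \left(-1\right) = g - 2 = -2 + g$)
$v{\left(I,O \right)} = -1$ ($v{\left(I,O \right)} = -2 + 1 = -1$)
$Q{\left(P \right)} = - P$
$Q{\left(t{\left(-3 \right)} \right)} \left(-25\right) + k = - (-3 - 3) \left(-25\right) - 49 = \left(-1\right) \left(-6\right) \left(-25\right) - 49 = 6 \left(-25\right) - 49 = -150 - 49 = -199$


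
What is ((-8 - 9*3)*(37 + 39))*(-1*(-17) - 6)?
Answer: -29260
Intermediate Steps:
((-8 - 9*3)*(37 + 39))*(-1*(-17) - 6) = ((-8 - 27)*76)*(17 - 6) = -35*76*11 = -2660*11 = -29260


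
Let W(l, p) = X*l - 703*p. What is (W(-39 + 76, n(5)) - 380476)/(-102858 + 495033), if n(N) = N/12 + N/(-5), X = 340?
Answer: -4409831/4706100 ≈ -0.93705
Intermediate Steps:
n(N) = -7*N/60 (n(N) = N*(1/12) + N*(-⅕) = N/12 - N/5 = -7*N/60)
W(l, p) = -703*p + 340*l (W(l, p) = 340*l - 703*p = -703*p + 340*l)
(W(-39 + 76, n(5)) - 380476)/(-102858 + 495033) = ((-(-4921)*5/60 + 340*(-39 + 76)) - 380476)/(-102858 + 495033) = ((-703*(-7/12) + 340*37) - 380476)/392175 = ((4921/12 + 12580) - 380476)*(1/392175) = (155881/12 - 380476)*(1/392175) = -4409831/12*1/392175 = -4409831/4706100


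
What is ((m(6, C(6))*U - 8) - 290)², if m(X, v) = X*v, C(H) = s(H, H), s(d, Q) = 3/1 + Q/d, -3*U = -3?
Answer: 75076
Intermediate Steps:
U = 1 (U = -⅓*(-3) = 1)
s(d, Q) = 3 + Q/d (s(d, Q) = 3*1 + Q/d = 3 + Q/d)
C(H) = 4 (C(H) = 3 + H/H = 3 + 1 = 4)
((m(6, C(6))*U - 8) - 290)² = (((6*4)*1 - 8) - 290)² = ((24*1 - 8) - 290)² = ((24 - 8) - 290)² = (16 - 290)² = (-274)² = 75076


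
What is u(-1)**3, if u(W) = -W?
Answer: 1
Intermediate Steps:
u(-1)**3 = (-1*(-1))**3 = 1**3 = 1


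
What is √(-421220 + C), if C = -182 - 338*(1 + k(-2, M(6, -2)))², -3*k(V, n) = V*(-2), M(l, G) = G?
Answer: 2*I*√948239/3 ≈ 649.18*I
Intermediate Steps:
k(V, n) = 2*V/3 (k(V, n) = -V*(-2)/3 = -(-2)*V/3 = 2*V/3)
C = -1976/9 (C = -182 - 338*(1 + (⅔)*(-2))² = -182 - 338*(1 - 4/3)² = -182 - 338*(-⅓)² = -182 - 338*⅑ = -182 - 338/9 = -1976/9 ≈ -219.56)
√(-421220 + C) = √(-421220 - 1976/9) = √(-3792956/9) = 2*I*√948239/3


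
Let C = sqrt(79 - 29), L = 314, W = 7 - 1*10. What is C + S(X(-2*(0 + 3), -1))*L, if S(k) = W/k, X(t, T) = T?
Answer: 942 + 5*sqrt(2) ≈ 949.07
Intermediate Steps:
W = -3 (W = 7 - 10 = -3)
S(k) = -3/k
C = 5*sqrt(2) (C = sqrt(50) = 5*sqrt(2) ≈ 7.0711)
C + S(X(-2*(0 + 3), -1))*L = 5*sqrt(2) - 3/(-1)*314 = 5*sqrt(2) - 3*(-1)*314 = 5*sqrt(2) + 3*314 = 5*sqrt(2) + 942 = 942 + 5*sqrt(2)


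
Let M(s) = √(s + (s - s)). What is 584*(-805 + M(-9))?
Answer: -470120 + 1752*I ≈ -4.7012e+5 + 1752.0*I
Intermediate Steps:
M(s) = √s (M(s) = √(s + 0) = √s)
584*(-805 + M(-9)) = 584*(-805 + √(-9)) = 584*(-805 + 3*I) = -470120 + 1752*I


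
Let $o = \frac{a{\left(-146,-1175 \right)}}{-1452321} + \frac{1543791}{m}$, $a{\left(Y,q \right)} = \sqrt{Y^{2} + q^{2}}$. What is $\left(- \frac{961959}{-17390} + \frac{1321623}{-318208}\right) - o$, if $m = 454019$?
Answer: $\frac{59999545837635309}{1256188195792640} + \frac{97 \sqrt{149}}{1452321} \approx 47.764$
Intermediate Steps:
$o = \frac{1543791}{454019} - \frac{97 \sqrt{149}}{1452321}$ ($o = \frac{\sqrt{\left(-146\right)^{2} + \left(-1175\right)^{2}}}{-1452321} + \frac{1543791}{454019} = \sqrt{21316 + 1380625} \left(- \frac{1}{1452321}\right) + 1543791 \cdot \frac{1}{454019} = \sqrt{1401941} \left(- \frac{1}{1452321}\right) + \frac{1543791}{454019} = 97 \sqrt{149} \left(- \frac{1}{1452321}\right) + \frac{1543791}{454019} = - \frac{97 \sqrt{149}}{1452321} + \frac{1543791}{454019} = \frac{1543791}{454019} - \frac{97 \sqrt{149}}{1452321} \approx 3.3995$)
$\left(- \frac{961959}{-17390} + \frac{1321623}{-318208}\right) - o = \left(- \frac{961959}{-17390} + \frac{1321623}{-318208}\right) - \left(\frac{1543791}{454019} - \frac{97 \sqrt{149}}{1452321}\right) = \left(\left(-961959\right) \left(- \frac{1}{17390}\right) + 1321623 \left(- \frac{1}{318208}\right)\right) - \left(\frac{1543791}{454019} - \frac{97 \sqrt{149}}{1452321}\right) = \left(\frac{961959}{17390} - \frac{1321623}{318208}\right) - \left(\frac{1543791}{454019} - \frac{97 \sqrt{149}}{1452321}\right) = \frac{141560012751}{2766818560} - \left(\frac{1543791}{454019} - \frac{97 \sqrt{149}}{1452321}\right) = \frac{59999545837635309}{1256188195792640} + \frac{97 \sqrt{149}}{1452321}$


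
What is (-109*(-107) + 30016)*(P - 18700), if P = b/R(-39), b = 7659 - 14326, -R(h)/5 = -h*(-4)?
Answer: -202735922631/260 ≈ -7.7975e+8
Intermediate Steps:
R(h) = -20*h (R(h) = -5*(-h)*(-4) = -20*h)
b = -6667
P = -6667/780 (P = -6667/((-20*(-39))) = -6667/780 ≈ -8.5474)
(-109*(-107) + 30016)*(P - 18700) = (-109*(-107) + 30016)*(-6667/780 - 18700) = (11663 + 30016)*(-14592667/780) = 41679*(-14592667/780) = -202735922631/260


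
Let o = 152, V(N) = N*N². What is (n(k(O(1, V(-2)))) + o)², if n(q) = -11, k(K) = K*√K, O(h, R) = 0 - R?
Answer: 19881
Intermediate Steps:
V(N) = N³
O(h, R) = -R
k(K) = K^(3/2)
(n(k(O(1, V(-2)))) + o)² = (-11 + 152)² = 141² = 19881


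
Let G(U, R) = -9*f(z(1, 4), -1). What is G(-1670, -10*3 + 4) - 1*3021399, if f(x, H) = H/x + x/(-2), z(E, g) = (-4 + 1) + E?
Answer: -6042825/2 ≈ -3.0214e+6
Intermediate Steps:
z(E, g) = -3 + E
f(x, H) = -x/2 + H/x (f(x, H) = H/x + x*(-1/2) = H/x - x/2 = -x/2 + H/x)
G(U, R) = -27/2 (G(U, R) = -9*(-(-3 + 1)/2 - 1/(-3 + 1)) = -9*(-1/2*(-2) - 1/(-2)) = -9*(1 - 1*(-1/2)) = -9*(1 + 1/2) = -9*3/2 = -27/2)
G(-1670, -10*3 + 4) - 1*3021399 = -27/2 - 1*3021399 = -27/2 - 3021399 = -6042825/2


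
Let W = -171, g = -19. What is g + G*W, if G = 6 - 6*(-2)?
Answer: -3097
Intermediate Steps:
G = 18 (G = 6 + 12 = 18)
g + G*W = -19 + 18*(-171) = -19 - 3078 = -3097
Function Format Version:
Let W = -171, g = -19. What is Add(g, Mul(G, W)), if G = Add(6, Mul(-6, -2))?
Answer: -3097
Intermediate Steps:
G = 18 (G = Add(6, 12) = 18)
Add(g, Mul(G, W)) = Add(-19, Mul(18, -171)) = Add(-19, -3078) = -3097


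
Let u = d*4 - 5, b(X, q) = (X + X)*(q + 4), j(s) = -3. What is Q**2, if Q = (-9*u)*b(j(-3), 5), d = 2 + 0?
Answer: 2125764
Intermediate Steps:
b(X, q) = 2*X*(4 + q) (b(X, q) = (2*X)*(4 + q) = 2*X*(4 + q))
d = 2
u = 3 (u = 2*4 - 5 = 8 - 5 = 3)
Q = 1458 (Q = (-9*3)*(2*(-3)*(4 + 5)) = -54*(-3)*9 = -27*(-54) = 1458)
Q**2 = 1458**2 = 2125764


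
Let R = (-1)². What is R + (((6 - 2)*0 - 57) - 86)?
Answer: -142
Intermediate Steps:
R = 1
R + (((6 - 2)*0 - 57) - 86) = 1 + (((6 - 2)*0 - 57) - 86) = 1 + ((4*0 - 57) - 86) = 1 + ((0 - 57) - 86) = 1 + (-57 - 86) = 1 - 143 = -142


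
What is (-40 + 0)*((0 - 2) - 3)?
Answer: 200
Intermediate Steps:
(-40 + 0)*((0 - 2) - 3) = -40*(-2 - 3) = -40*(-5) = 200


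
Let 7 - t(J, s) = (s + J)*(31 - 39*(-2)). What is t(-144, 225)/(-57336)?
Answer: 4411/28668 ≈ 0.15386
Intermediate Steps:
t(J, s) = 7 - 109*J - 109*s (t(J, s) = 7 - (s + J)*(31 - 39*(-2)) = 7 - (J + s)*(31 + 78) = 7 - (J + s)*109 = 7 - (109*J + 109*s) = 7 + (-109*J - 109*s) = 7 - 109*J - 109*s)
t(-144, 225)/(-57336) = (7 - 109*(-144) - 109*225)/(-57336) = (7 + 15696 - 24525)*(-1/57336) = -8822*(-1/57336) = 4411/28668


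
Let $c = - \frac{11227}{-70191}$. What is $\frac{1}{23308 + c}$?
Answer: $\frac{70191}{1636023055} \approx 4.2903 \cdot 10^{-5}$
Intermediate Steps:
$c = \frac{11227}{70191}$ ($c = \left(-11227\right) \left(- \frac{1}{70191}\right) = \frac{11227}{70191} \approx 0.15995$)
$\frac{1}{23308 + c} = \frac{1}{23308 + \frac{11227}{70191}} = \frac{1}{\frac{1636023055}{70191}} = \frac{70191}{1636023055}$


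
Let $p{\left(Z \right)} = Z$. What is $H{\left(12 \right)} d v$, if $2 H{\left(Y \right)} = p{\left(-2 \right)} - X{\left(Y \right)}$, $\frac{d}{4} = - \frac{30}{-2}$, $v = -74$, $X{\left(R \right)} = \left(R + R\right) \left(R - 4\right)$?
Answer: $430680$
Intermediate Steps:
$X{\left(R \right)} = 2 R \left(-4 + R\right)$
$d = 60$ ($d = 4 \left(- \frac{30}{-2}\right) = 4 \left(\left(-30\right) \left(- \frac{1}{2}\right)\right) = 4 \cdot 15 = 60$)
$H{\left(Y \right)} = -1 - Y \left(-4 + Y\right)$ ($H{\left(Y \right)} = \frac{-2 - 2 Y \left(-4 + Y\right)}{2} = -1 - Y \left(-4 + Y\right)$)
$H{\left(12 \right)} d v = \left(-1 - 12 \left(-4 + 12\right)\right) 60 \left(-74\right) = \left(-1 - 12 \cdot 8\right) 60 \left(-74\right) = \left(-1 - 96\right) 60 \left(-74\right) = \left(-97\right) 60 \left(-74\right) = \left(-5820\right) \left(-74\right) = 430680$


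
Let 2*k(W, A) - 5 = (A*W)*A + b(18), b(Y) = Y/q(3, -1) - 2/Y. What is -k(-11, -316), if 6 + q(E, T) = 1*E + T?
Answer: 19771481/36 ≈ 5.4921e+5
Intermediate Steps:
q(E, T) = -6 + E + T (q(E, T) = -6 + (1*E + T) = -6 + (E + T) = -6 + E + T)
b(Y) = -2/Y - Y/4 (b(Y) = Y/(-6 + 3 - 1) - 2/Y = Y/(-4) - 2/Y = Y*(-1/4) - 2/Y = -Y/4 - 2/Y = -2/Y - Y/4)
k(W, A) = 7/36 + W*A**2/2 (k(W, A) = 5/2 + ((A*W)*A + (-2/18 - 1/4*18))/2 = 5/2 + (W*A**2 + (-2*1/18 - 9/2))/2 = 5/2 + (W*A**2 + (-1/9 - 9/2))/2 = 5/2 + (W*A**2 - 83/18)/2 = 5/2 + (-83/18 + W*A**2)/2 = 5/2 + (-83/36 + W*A**2/2) = 7/36 + W*A**2/2)
-k(-11, -316) = -(7/36 + (1/2)*(-11)*(-316)**2) = -(7/36 + (1/2)*(-11)*99856) = -(7/36 - 549208) = -1*(-19771481/36) = 19771481/36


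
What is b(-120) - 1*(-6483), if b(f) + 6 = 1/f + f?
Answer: 762839/120 ≈ 6357.0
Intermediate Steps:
b(f) = -6 + f + 1/f (b(f) = -6 + (1/f + f) = -6 + (f + 1/f) = -6 + f + 1/f)
b(-120) - 1*(-6483) = (-6 - 120 + 1/(-120)) - 1*(-6483) = (-6 - 120 - 1/120) + 6483 = -15121/120 + 6483 = 762839/120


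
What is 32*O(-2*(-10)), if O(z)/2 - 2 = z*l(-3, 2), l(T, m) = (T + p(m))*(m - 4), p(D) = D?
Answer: 2688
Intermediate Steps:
l(T, m) = (-4 + m)*(T + m) (l(T, m) = (T + m)*(m - 4) = (T + m)*(-4 + m) = (-4 + m)*(T + m))
O(z) = 4 + 4*z (O(z) = 4 + 2*(z*(2**2 - 4*(-3) - 4*2 - 3*2)) = 4 + 2*(z*(4 + 12 - 8 - 6)) = 4 + 2*(z*2) = 4 + 2*(2*z) = 4 + 4*z)
32*O(-2*(-10)) = 32*(4 + 4*(-2*(-10))) = 32*(4 + 4*20) = 32*(4 + 80) = 32*84 = 2688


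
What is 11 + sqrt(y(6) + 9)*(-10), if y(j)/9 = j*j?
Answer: 11 - 30*sqrt(37) ≈ -171.48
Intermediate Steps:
y(j) = 9*j**2 (y(j) = 9*(j*j) = 9*j**2)
11 + sqrt(y(6) + 9)*(-10) = 11 + sqrt(9*6**2 + 9)*(-10) = 11 + sqrt(9*36 + 9)*(-10) = 11 + sqrt(324 + 9)*(-10) = 11 + sqrt(333)*(-10) = 11 + (3*sqrt(37))*(-10) = 11 - 30*sqrt(37)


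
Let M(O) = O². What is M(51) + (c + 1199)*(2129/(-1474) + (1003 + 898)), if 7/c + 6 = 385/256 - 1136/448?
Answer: 42316434363249/18573874 ≈ 2.2783e+6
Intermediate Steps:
c = -12544/12601 (c = 7/(-6 + (385/256 - 1136/448)) = 7/(-6 + (385*(1/256) - 1136*1/448)) = 7/(-6 + (385/256 - 71/28)) = 7/(-6 - 1849/1792) = 7/(-12601/1792) = 7*(-1792/12601) = -12544/12601 ≈ -0.99548)
M(51) + (c + 1199)*(2129/(-1474) + (1003 + 898)) = 51² + (-12544/12601 + 1199)*(2129/(-1474) + (1003 + 898)) = 2601 + 15096055*(2129*(-1/1474) + 1901)/12601 = 2601 + 15096055*(-2129/1474 + 1901)/12601 = 2601 + (15096055/12601)*(2799945/1474) = 2601 + 42268123716975/18573874 = 42316434363249/18573874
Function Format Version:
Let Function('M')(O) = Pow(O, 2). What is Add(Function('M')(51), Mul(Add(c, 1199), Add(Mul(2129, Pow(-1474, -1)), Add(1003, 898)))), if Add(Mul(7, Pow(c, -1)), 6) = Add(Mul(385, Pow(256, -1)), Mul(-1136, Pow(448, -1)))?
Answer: Rational(42316434363249, 18573874) ≈ 2.2783e+6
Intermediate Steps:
c = Rational(-12544, 12601) (c = Mul(7, Pow(Add(-6, Add(Mul(385, Pow(256, -1)), Mul(-1136, Pow(448, -1)))), -1)) = Mul(7, Pow(Add(-6, Add(Mul(385, Rational(1, 256)), Mul(-1136, Rational(1, 448)))), -1)) = Mul(7, Pow(Add(-6, Add(Rational(385, 256), Rational(-71, 28))), -1)) = Mul(7, Pow(Add(-6, Rational(-1849, 1792)), -1)) = Mul(7, Pow(Rational(-12601, 1792), -1)) = Mul(7, Rational(-1792, 12601)) = Rational(-12544, 12601) ≈ -0.99548)
Add(Function('M')(51), Mul(Add(c, 1199), Add(Mul(2129, Pow(-1474, -1)), Add(1003, 898)))) = Add(Pow(51, 2), Mul(Add(Rational(-12544, 12601), 1199), Add(Mul(2129, Pow(-1474, -1)), Add(1003, 898)))) = Add(2601, Mul(Rational(15096055, 12601), Add(Mul(2129, Rational(-1, 1474)), 1901))) = Add(2601, Mul(Rational(15096055, 12601), Add(Rational(-2129, 1474), 1901))) = Add(2601, Mul(Rational(15096055, 12601), Rational(2799945, 1474))) = Add(2601, Rational(42268123716975, 18573874)) = Rational(42316434363249, 18573874)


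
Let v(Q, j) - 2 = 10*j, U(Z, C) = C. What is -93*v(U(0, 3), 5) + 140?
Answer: -4696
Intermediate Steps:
v(Q, j) = 2 + 10*j
-93*v(U(0, 3), 5) + 140 = -93*(2 + 10*5) + 140 = -93*(2 + 50) + 140 = -93*52 + 140 = -4836 + 140 = -4696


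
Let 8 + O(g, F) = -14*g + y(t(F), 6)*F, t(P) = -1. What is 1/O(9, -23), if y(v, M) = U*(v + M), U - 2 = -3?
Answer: -1/19 ≈ -0.052632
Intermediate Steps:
U = -1 (U = 2 - 3 = -1)
y(v, M) = -M - v (y(v, M) = -(v + M) = -(M + v) = -M - v)
O(g, F) = -8 - 14*g - 5*F (O(g, F) = -8 + (-14*g + (-1*6 - 1*(-1))*F) = -8 + (-14*g + (-6 + 1)*F) = -8 + (-14*g - 5*F) = -8 - 14*g - 5*F)
1/O(9, -23) = 1/(-8 - 14*9 - 5*(-23)) = 1/(-8 - 126 + 115) = 1/(-19) = -1/19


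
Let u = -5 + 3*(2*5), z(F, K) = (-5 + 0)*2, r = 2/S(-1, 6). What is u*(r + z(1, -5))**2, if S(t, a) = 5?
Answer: 2304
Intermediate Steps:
r = 2/5 ≈ 0.40000
z(F, K) = -10 (z(F, K) = -5*2 = -10)
u = 25 (u = -5 + 3*10 = -5 + 30 = 25)
u*(r + z(1, -5))**2 = 25*(2/5 - 10)**2 = 25*(-48/5)**2 = 25*(2304/25) = 2304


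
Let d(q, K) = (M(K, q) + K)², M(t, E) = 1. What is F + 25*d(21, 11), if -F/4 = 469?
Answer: 1724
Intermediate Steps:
F = -1876 (F = -4*469 = -1876)
d(q, K) = (1 + K)²
F + 25*d(21, 11) = -1876 + 25*(1 + 11)² = -1876 + 25*12² = -1876 + 25*144 = -1876 + 3600 = 1724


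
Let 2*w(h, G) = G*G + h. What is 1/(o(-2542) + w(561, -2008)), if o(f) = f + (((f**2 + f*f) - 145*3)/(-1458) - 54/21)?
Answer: 5103/10231026914 ≈ 4.9878e-7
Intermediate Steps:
w(h, G) = h/2 + G**2/2 (w(h, G) = (G*G + h)/2 = (G**2 + h)/2 = (h + G**2)/2 = h/2 + G**2/2)
o(f) = -7733/3402 + f - f**2/729 (o(f) = f + (((f**2 + f**2) - 435)*(-1/1458) - 54*1/21) = f + ((2*f**2 - 435)*(-1/1458) - 18/7) = f + ((-435 + 2*f**2)*(-1/1458) - 18/7) = f + ((145/486 - f**2/729) - 18/7) = f + (-7733/3402 - f**2/729) = -7733/3402 + f - f**2/729)
1/(o(-2542) + w(561, -2008)) = 1/((-7733/3402 - 2542 - 1/729*(-2542)**2) + ((1/2)*561 + (1/2)*(-2008)**2)) = 1/((-7733/3402 - 2542 - 1/729*6461764) + (561/2 + (1/2)*4032064)) = 1/((-7733/3402 - 2542 - 6461764/729) + (561/2 + 2016032)) = 1/(-116431547/10206 + 4032625/2) = 1/(10231026914/5103) = 5103/10231026914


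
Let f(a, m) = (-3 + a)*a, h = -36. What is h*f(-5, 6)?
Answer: -1440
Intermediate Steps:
f(a, m) = a*(-3 + a)
h*f(-5, 6) = -(-180)*(-3 - 5) = -(-180)*(-8) = -36*40 = -1440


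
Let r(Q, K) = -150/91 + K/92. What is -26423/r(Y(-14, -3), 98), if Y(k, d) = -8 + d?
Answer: 110606678/2441 ≈ 45312.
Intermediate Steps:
r(Q, K) = -150/91 + K/92 (r(Q, K) = -150*1/91 + K*(1/92) = -150/91 + K/92)
-26423/r(Y(-14, -3), 98) = -26423/(-150/91 + (1/92)*98) = -26423/(-150/91 + 49/46) = -26423/(-2441/4186) = -26423*(-4186/2441) = 110606678/2441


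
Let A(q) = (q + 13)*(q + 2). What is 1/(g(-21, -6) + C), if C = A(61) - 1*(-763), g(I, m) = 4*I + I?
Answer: 1/5320 ≈ 0.00018797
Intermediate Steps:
g(I, m) = 5*I
A(q) = (2 + q)*(13 + q) (A(q) = (13 + q)*(2 + q) = (2 + q)*(13 + q))
C = 5425 (C = (26 + 61**2 + 15*61) - 1*(-763) = (26 + 3721 + 915) + 763 = 4662 + 763 = 5425)
1/(g(-21, -6) + C) = 1/(5*(-21) + 5425) = 1/(-105 + 5425) = 1/5320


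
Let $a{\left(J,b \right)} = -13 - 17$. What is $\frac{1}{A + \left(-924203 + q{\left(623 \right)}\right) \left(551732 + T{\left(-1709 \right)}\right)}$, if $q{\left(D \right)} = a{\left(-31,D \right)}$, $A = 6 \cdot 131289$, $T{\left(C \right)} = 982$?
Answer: $- \frac{1}{510835730628} \approx -1.9576 \cdot 10^{-12}$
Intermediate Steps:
$A = 787734$
$a{\left(J,b \right)} = -30$ ($a{\left(J,b \right)} = -13 - 17 = -30$)
$q{\left(D \right)} = -30$
$\frac{1}{A + \left(-924203 + q{\left(623 \right)}\right) \left(551732 + T{\left(-1709 \right)}\right)} = \frac{1}{787734 + \left(-924203 - 30\right) \left(551732 + 982\right)} = \frac{1}{787734 - 510836518362} = \frac{1}{-510835730628} = - \frac{1}{510835730628}$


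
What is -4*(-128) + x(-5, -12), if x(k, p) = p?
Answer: 500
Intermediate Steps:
-4*(-128) + x(-5, -12) = -4*(-128) - 12 = 512 - 12 = 500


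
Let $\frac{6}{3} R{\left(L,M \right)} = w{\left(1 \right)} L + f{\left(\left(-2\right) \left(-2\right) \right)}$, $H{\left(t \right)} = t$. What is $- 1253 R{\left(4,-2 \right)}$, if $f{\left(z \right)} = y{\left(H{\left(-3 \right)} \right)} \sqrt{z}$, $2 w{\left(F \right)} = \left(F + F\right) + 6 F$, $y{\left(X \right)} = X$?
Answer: $-6265$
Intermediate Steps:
$w{\left(F \right)} = 4 F$ ($w{\left(F \right)} = \frac{\left(F + F\right) + 6 F}{2} = \frac{2 F + 6 F}{2} = \frac{8 F}{2} = 4 F$)
$f{\left(z \right)} = - 3 \sqrt{z}$
$R{\left(L,M \right)} = -3 + 2 L$ ($R{\left(L,M \right)} = \frac{4 \cdot 1 L - 3 \sqrt{\left(-2\right) \left(-2\right)}}{2} = \frac{4 L - 3 \sqrt{4}}{2} = \frac{4 L - 6}{2} = \frac{-6 + 4 L}{2} = -3 + 2 L$)
$- 1253 R{\left(4,-2 \right)} = - 1253 \left(-3 + 2 \cdot 4\right) = - 1253 \left(-3 + 8\right) = \left(-1253\right) 5 = -6265$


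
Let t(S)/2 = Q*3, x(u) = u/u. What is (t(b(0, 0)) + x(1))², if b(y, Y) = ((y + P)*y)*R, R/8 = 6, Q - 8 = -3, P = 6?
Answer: 961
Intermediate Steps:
Q = 5 (Q = 8 - 3 = 5)
R = 48 (R = 8*6 = 48)
x(u) = 1
b(y, Y) = 48*y*(6 + y) (b(y, Y) = ((y + 6)*y)*48 = ((6 + y)*y)*48 = (y*(6 + y))*48 = 48*y*(6 + y))
t(S) = 30 (t(S) = 2*(5*3) = 2*15 = 30)
(t(b(0, 0)) + x(1))² = (30 + 1)² = 31² = 961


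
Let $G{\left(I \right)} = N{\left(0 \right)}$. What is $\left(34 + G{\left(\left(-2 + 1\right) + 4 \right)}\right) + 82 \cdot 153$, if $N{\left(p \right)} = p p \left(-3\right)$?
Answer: $12580$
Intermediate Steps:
$N{\left(p \right)} = - 3 p^{2}$ ($N{\left(p \right)} = p^{2} \left(-3\right) = - 3 p^{2}$)
$G{\left(I \right)} = 0$ ($G{\left(I \right)} = - 3 \cdot 0^{2} = \left(-3\right) 0 = 0$)
$\left(34 + G{\left(\left(-2 + 1\right) + 4 \right)}\right) + 82 \cdot 153 = \left(34 + 0\right) + 82 \cdot 153 = 34 + 12546 = 12580$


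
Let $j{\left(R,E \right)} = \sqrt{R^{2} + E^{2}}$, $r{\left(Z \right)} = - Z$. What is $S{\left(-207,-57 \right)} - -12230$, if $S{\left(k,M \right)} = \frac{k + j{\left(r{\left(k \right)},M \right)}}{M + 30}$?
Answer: $\frac{36713}{3} - \frac{\sqrt{5122}}{9} \approx 12230.0$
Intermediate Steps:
$j{\left(R,E \right)} = \sqrt{E^{2} + R^{2}}$
$S{\left(k,M \right)} = \frac{k + \sqrt{M^{2} + k^{2}}}{30 + M}$ ($S{\left(k,M \right)} = \frac{k + \sqrt{M^{2} + \left(- k\right)^{2}}}{M + 30} = \frac{k + \sqrt{M^{2} + k^{2}}}{30 + M}$)
$S{\left(-207,-57 \right)} - -12230 = \frac{-207 + \sqrt{\left(-57\right)^{2} + \left(-207\right)^{2}}}{30 - 57} - -12230 = \frac{-207 + \sqrt{3249 + 42849}}{-27} + 12230 = - \frac{-207 + \sqrt{46098}}{27} + 12230 = - \frac{-207 + 3 \sqrt{5122}}{27} + 12230 = \left(\frac{23}{3} - \frac{\sqrt{5122}}{9}\right) + 12230 = \frac{36713}{3} - \frac{\sqrt{5122}}{9}$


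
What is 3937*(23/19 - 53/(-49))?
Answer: 8401558/931 ≈ 9024.2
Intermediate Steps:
3937*(23/19 - 53/(-49)) = 3937*(23*(1/19) - 53*(-1/49)) = 3937*(23/19 + 53/49) = 3937*(2134/931) = 8401558/931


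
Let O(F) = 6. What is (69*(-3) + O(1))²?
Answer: 40401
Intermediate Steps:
(69*(-3) + O(1))² = (69*(-3) + 6)² = (-207 + 6)² = (-201)² = 40401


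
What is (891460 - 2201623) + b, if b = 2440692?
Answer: 1130529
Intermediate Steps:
(891460 - 2201623) + b = (891460 - 2201623) + 2440692 = -1310163 + 2440692 = 1130529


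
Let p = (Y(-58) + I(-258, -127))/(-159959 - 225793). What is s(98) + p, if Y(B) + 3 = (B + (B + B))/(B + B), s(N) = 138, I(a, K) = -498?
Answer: 35489517/257168 ≈ 138.00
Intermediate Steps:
Y(B) = -3/2 (Y(B) = -3 + (B + (B + B))/(B + B) = -3 + (B + 2*B)/((2*B)) = -3 + (3*B)*(1/(2*B)) = -3 + 3/2 = -3/2)
p = 333/257168 (p = (-3/2 - 498)/(-159959 - 225793) = -999/2/(-385752) = -999/2*(-1/385752) = 333/257168 ≈ 0.0012949)
s(98) + p = 138 + 333/257168 = 35489517/257168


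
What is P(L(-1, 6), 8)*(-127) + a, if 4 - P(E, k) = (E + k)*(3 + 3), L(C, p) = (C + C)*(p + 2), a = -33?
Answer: -6637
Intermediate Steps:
L(C, p) = 2*C*(2 + p) (L(C, p) = (2*C)*(2 + p) = 2*C*(2 + p))
P(E, k) = 4 - 6*E - 6*k (P(E, k) = 4 - (E + k)*(3 + 3) = 4 - (E + k)*6 = 4 - (6*E + 6*k) = 4 + (-6*E - 6*k) = 4 - 6*E - 6*k)
P(L(-1, 6), 8)*(-127) + a = (4 - 12*(-1)*(2 + 6) - 6*8)*(-127) - 33 = (4 - 12*(-1)*8 - 48)*(-127) - 33 = (4 - 6*(-16) - 48)*(-127) - 33 = (4 + 96 - 48)*(-127) - 33 = 52*(-127) - 33 = -6604 - 33 = -6637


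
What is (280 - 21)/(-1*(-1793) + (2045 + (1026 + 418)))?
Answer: 259/5282 ≈ 0.049034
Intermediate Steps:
(280 - 21)/(-1*(-1793) + (2045 + (1026 + 418))) = 259/(1793 + (2045 + 1444)) = 259/(1793 + 3489) = 259/5282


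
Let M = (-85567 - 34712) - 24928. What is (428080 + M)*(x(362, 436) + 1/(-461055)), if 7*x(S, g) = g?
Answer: 2707767753449/153685 ≈ 1.7619e+7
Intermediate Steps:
M = -145207 (M = -120279 - 24928 = -145207)
x(S, g) = g/7
(428080 + M)*(x(362, 436) + 1/(-461055)) = (428080 - 145207)*((⅐)*436 + 1/(-461055)) = 282873*(436/7 - 1/461055) = 282873*(28717139/461055) = 2707767753449/153685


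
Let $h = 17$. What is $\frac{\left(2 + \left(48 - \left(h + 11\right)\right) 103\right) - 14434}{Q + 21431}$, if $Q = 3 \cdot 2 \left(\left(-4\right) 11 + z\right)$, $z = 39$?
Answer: $- \frac{12372}{21401} \approx -0.5781$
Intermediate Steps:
$Q = -30$ ($Q = 3 \cdot 2 \left(\left(-4\right) 11 + 39\right) = 6 \left(-44 + 39\right) = 6 \left(-5\right) = -30$)
$\frac{\left(2 + \left(48 - \left(h + 11\right)\right) 103\right) - 14434}{Q + 21431} = \frac{\left(2 + \left(48 - \left(17 + 11\right)\right) 103\right) - 14434}{-30 + 21431} = \frac{\left(2 + \left(48 - 28\right) 103\right) - 14434}{21401} = \left(\left(2 + \left(48 - 28\right) 103\right) - 14434\right) \frac{1}{21401} = \left(\left(2 + 20 \cdot 103\right) - 14434\right) \frac{1}{21401} = \left(\left(2 + 2060\right) - 14434\right) \frac{1}{21401} = \left(2062 - 14434\right) \frac{1}{21401} = \left(-12372\right) \frac{1}{21401} = - \frac{12372}{21401}$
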